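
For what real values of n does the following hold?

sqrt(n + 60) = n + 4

Square both sides: n + 60 = (n + 4)^2.
Expand and rearrange: n^2 + 7n - 44 = 0.
Solving gives n = 4 or n = -11.
Check each candidate in the original equation:
  n = 4: sqrt(64) = 8, while n + 4 = 8 — valid.
  n = -11: sqrt(49) = 7, while n + 4 = -7 — extraneous.

n = 4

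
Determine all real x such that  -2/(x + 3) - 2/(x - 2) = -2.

x = -2.1926 or x = 3.1926

Multiply both sides by (x + 3)(x - 2):
-2(x - 2) - 2(x + 3) = -2(x + 3)(x - 2).
Expand and collect terms: -2x^2 + 2x + 14 = 0.
By the quadratic formula, x = (-2 +/- sqrt(116)) / -4, so x ~= -2.1926 or x ~= 3.1926.
Neither value makes a denominator zero (x != -3, x != 2), so both are valid.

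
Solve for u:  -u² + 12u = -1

u = -0.0828 or u = 12.0828

Rearrange to standard form: -u² + 12u + 1 = 0.
Discriminant: (12)² − 4·(-1)·1 = 148.
Quadratic formula: u = (-12 ± √148) / (-2).
So u = 6 - √(37) ≈ -0.0828 or u = 6 + √(37) ≈ 12.0828.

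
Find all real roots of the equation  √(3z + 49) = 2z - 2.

Square both sides: 3z + 49 = (2z - 2)².
Expand and rearrange: 4z² - 11z - 45 = 0.
Solving gives z = 5 or z = -2.25.
Check each candidate in the original equation:
  z = 5: √(64) = 8, while 2z - 2 = 8 — valid.
  z = -2.25: √(42.25) = 6.5, while 2z - 2 = -6.5 — extraneous.

z = 5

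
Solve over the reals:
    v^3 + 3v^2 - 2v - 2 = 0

v = -3.4142 or v = -0.5858 or v = 1

Possible rational roots are divisors of -2. Testing v = 1 gives 0, so (v - 1) is a factor.
Divide: v^3 + 3v^2 - 2v - 2 = (v - 1)(v^2 + 4v + 2).
Apply the quadratic formula to v^2 + 4v + 2 = 0: v = (-4 +/- sqrt(8))/2, i.e. v ~= -0.5858 or v ~= -3.4142.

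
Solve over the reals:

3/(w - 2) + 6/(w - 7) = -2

w = -0.5 or w = 5

Multiply both sides by (w - 2)(w - 7):
3(w - 7) + 6(w - 2) = -2(w - 2)(w - 7).
Expand and collect terms: -2w^2 + 9w + 5 = 0.
Factor or apply the quadratic formula: w = -0.5 or w = 5.
Neither value makes a denominator zero (w != 2, w != 7), so both are valid.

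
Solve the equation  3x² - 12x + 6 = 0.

Discriminant: (-12)² − 4·3·6 = 72.
Quadratic formula: x = (12 ± √72) / 6.
So x = √(2) + 2 ≈ 3.4142 or x = 2 - √(2) ≈ 0.5858.

x = 0.5858 or x = 3.4142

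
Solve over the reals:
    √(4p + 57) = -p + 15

Square both sides: 4p + 57 = (-p + 15)².
Expand and rearrange: p² - 34p + 168 = 0.
Solving gives p = 28 or p = 6.
Check each candidate in the original equation:
  p = 28: √(169) = 13, while -p + 15 = -13 — extraneous.
  p = 6: √(81) = 9, while -p + 15 = 9 — valid.

p = 6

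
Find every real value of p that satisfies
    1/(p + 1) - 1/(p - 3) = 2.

p = -0.4142 or p = 2.4142

Multiply both sides by (p + 1)(p - 3):
(p - 3) - (p + 1) = 2(p + 1)(p - 3).
Expand and collect terms: 2p^2 - 4p - 2 = 0.
By the quadratic formula, p = (4 +/- sqrt(32)) / 4, so p ~= 2.4142 or p ~= -0.4142.
Neither value makes a denominator zero (p != -1, p != 3), so both are valid.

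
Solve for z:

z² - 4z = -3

Bring every term to one side: z² - 4z + 3 = 0.
Factor: (z - 1)(z - 3) = 0.
So z = 1 or z = 3.

z = 1 or z = 3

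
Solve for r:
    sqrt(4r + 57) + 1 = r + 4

r = 6

Isolate the radical: sqrt(4r + 57) = r + 3.
Square both sides: 4r + 57 = (r + 3)^2.
Expand and rearrange: r^2 + 2r - 48 = 0.
Solving gives r = 6 or r = -8.
Check each candidate in the original equation:
  r = 6: sqrt(81) = 9, while r + 3 = 9 — valid.
  r = -8: sqrt(25) = 5, while r + 3 = -5 — extraneous.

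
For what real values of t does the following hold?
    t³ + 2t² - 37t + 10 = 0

Possible rational roots are divisors of 10. Testing t = 5 gives 0, so (t - 5) is a factor.
Divide: t³ + 2t² - 37t + 10 = (t - 5)(t² + 7t - 2).
Apply the quadratic formula to t² + 7t - 2 = 0: t = (-7 ± √57)/2, i.e. t ≈ 0.2749 or t ≈ -7.2749.

t = -7.2749 or t = 0.2749 or t = 5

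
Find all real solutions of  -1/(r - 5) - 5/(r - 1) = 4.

Multiply both sides by (r - 5)(r - 1):
-(r - 1) - 5(r - 5) = 4(r - 5)(r - 1).
Expand and collect terms: 4r² - 18r - 6 = 0.
By the quadratic formula, r = (18 ± √420) / 8, so r ≈ 4.8117 or r ≈ -0.3117.
Neither value makes a denominator zero (r ≠ 5, r ≠ 1), so both are valid.

r = -0.3117 or r = 4.8117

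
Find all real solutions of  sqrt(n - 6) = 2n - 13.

n = 7

Square both sides: n - 6 = (2n - 13)^2.
Expand and rearrange: 4n^2 - 53n + 175 = 0.
Solving gives n = 7 or n = 6.25.
Check each candidate in the original equation:
  n = 7: sqrt(1) = 1, while 2n - 13 = 1 — valid.
  n = 6.25: sqrt(0.25) = 0.5, while 2n - 13 = -0.5 — extraneous.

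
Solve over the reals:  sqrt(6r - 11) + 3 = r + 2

Isolate the radical: sqrt(6r - 11) = r - 1.
Square both sides: 6r - 11 = (r - 1)^2.
Expand and rearrange: r^2 - 8r + 12 = 0.
Solving gives r = 6 or r = 2.
Check each candidate in the original equation:
  r = 6: sqrt(25) = 5, while r - 1 = 5 — valid.
  r = 2: sqrt(1) = 1, while r - 1 = 1 — valid.

r = 2 or r = 6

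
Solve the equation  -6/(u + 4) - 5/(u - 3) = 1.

u = -12.7823 or u = 0.7823

Multiply both sides by (u + 4)(u - 3):
-6(u - 3) - 5(u + 4) = (u + 4)(u - 3).
Expand and collect terms: u^2 + 12u - 10 = 0.
By the quadratic formula, u = (-12 +/- sqrt(184)) / 2, so u ~= 0.7823 or u ~= -12.7823.
Neither value makes a denominator zero (u != -4, u != 3), so both are valid.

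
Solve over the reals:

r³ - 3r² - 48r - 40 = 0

r = -5 or r = -0.899 or r = 8.899

Possible rational roots are divisors of -40. Testing r = -5 gives 0, so (r + 5) is a factor.
Divide: r³ - 3r² - 48r - 40 = (r + 5)(r² - 8r - 8).
Apply the quadratic formula to r² - 8r - 8 = 0: r = (8 ± √96)/2, i.e. r ≈ 8.899 or r ≈ -0.899.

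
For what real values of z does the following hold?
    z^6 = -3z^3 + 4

z = -1.5874 or z = 1

Let u = z^3. The equation becomes u^2 + 3u - 4 = 0.
Factor: (u - 1)(u + 4) = 0, so u = 1 or u = -4.
z^3 = 1 gives z = 1.
z^3 = -4 gives z = -(4)^(1/3) ~= -1.5874.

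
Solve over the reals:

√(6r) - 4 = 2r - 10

r = 6

Isolate the radical: √(6r) = 2r - 6.
Square both sides: 6r = (2r - 6)².
Expand and rearrange: 4r² - 30r + 36 = 0.
Solving gives r = 6 or r = 1.5.
Check each candidate in the original equation:
  r = 6: √(36) = 6, while 2r - 6 = 6 — valid.
  r = 1.5: √(9) = 3, while 2r - 6 = -3 — extraneous.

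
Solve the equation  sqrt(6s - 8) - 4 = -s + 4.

s = 4

Isolate the radical: sqrt(6s - 8) = -s + 8.
Square both sides: 6s - 8 = (-s + 8)^2.
Expand and rearrange: s^2 - 22s + 72 = 0.
Solving gives s = 18 or s = 4.
Check each candidate in the original equation:
  s = 18: sqrt(100) = 10, while -s + 8 = -10 — extraneous.
  s = 4: sqrt(16) = 4, while -s + 8 = 4 — valid.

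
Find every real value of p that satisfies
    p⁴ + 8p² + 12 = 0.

No real solutions.

Let u = p². The equation becomes u² + 8u + 12 = 0.
Factor: (u + 6)(u + 2) = 0, so u = -6 or u = -2.
p² = -6 < 0 has no real solution.
p² = -2 < 0 has no real solution.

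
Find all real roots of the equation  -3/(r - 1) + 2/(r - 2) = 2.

r = 0 or r = 2.5

Multiply both sides by (r - 1)(r - 2):
-3(r - 2) + 2(r - 1) = 2(r - 1)(r - 2).
Expand and collect terms: 2r² - 5r = 0.
Factor or apply the quadratic formula: r = 2.5 or r = 0.
Neither value makes a denominator zero (r ≠ 1, r ≠ 2), so both are valid.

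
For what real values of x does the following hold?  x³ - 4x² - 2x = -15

x = -1.7913 or x = 2.7913 or x = 3

Rearrange: x³ - 4x² - 2x + 15 = 0.
Possible rational roots are divisors of 15. Testing x = 3 gives 0, so (x - 3) is a factor.
Divide: x³ - 4x² - 2x + 15 = (x - 3)(x² - x - 5).
Apply the quadratic formula to x² - x - 5 = 0: x = (1 ± √21)/2, i.e. x ≈ 2.7913 or x ≈ -1.7913.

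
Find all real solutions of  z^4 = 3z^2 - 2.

z = -1.4142 or z = -1 or z = 1 or z = 1.4142

Let u = z^2. The equation becomes u^2 - 3u + 2 = 0.
Factor: (u - 1)(u - 2) = 0, so u = 1 or u = 2.
z^2 = 1 gives z = +/-1.
z^2 = 2 gives z = +/-sqrt(2) ~= +/-1.4142.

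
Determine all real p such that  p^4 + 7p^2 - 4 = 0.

Let u = p^2. The equation becomes u^2 + 7u - 4 = 0.
By the quadratic formula, u = -7/2 + sqrt(65)/2 or u = -sqrt(65)/2 - 7/2.
p^2 = -7/2 + sqrt(65)/2 gives p = +/-sqrt(-7/2 + sqrt(65)/2) ~= +/-0.7288.
p^2 = -sqrt(65)/2 - 7/2 < 0 has no real solution.

p = -0.7288 or p = 0.7288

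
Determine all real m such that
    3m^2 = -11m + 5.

Rearrange to standard form: 3m^2 + 11m - 5 = 0.
Discriminant: (11)^2 - 4*3*(-5) = 181.
Quadratic formula: m = (-11 +/- sqrt(181)) / 6.
So m = -11/6 + sqrt(181)/6 ~= 0.4089 or m = -sqrt(181)/6 - 11/6 ~= -4.0756.

m = -4.0756 or m = 0.4089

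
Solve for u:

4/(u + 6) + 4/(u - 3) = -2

u = -8.4244 or u = 1.4244

Multiply both sides by (u + 6)(u - 3):
4(u - 3) + 4(u + 6) = -2(u + 6)(u - 3).
Expand and collect terms: -2u² - 14u + 24 = 0.
By the quadratic formula, u = (14 ± √388) / -4, so u ≈ -8.4244 or u ≈ 1.4244.
Neither value makes a denominator zero (u ≠ -6, u ≠ 3), so both are valid.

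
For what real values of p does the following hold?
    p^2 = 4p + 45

p = -5 or p = 9

Bring every term to one side: p^2 - 4p - 45 = 0.
Factor: (p - 9)(p + 5) = 0.
So p = 9 or p = -5.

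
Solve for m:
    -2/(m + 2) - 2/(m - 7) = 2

Multiply both sides by (m + 2)(m - 7):
-2(m - 7) - 2(m + 2) = 2(m + 2)(m - 7).
Expand and collect terms: 2m² - 6m - 38 = 0.
By the quadratic formula, m = (6 ± √340) / 4, so m ≈ 6.1098 or m ≈ -3.1098.
Neither value makes a denominator zero (m ≠ -2, m ≠ 7), so both are valid.

m = -3.1098 or m = 6.1098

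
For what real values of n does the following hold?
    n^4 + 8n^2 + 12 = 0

Let u = n^2. The equation becomes u^2 + 8u + 12 = 0.
Factor: (u + 2)(u + 6) = 0, so u = -2 or u = -6.
n^2 = -2 < 0 has no real solution.
n^2 = -6 < 0 has no real solution.

No real solutions.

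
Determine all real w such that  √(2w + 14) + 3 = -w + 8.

Isolate the radical: √(2w + 14) = -w + 5.
Square both sides: 2w + 14 = (-w + 5)².
Expand and rearrange: w² - 12w + 11 = 0.
Solving gives w = 11 or w = 1.
Check each candidate in the original equation:
  w = 11: √(36) = 6, while -w + 5 = -6 — extraneous.
  w = 1: √(16) = 4, while -w + 5 = 4 — valid.

w = 1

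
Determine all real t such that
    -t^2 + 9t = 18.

t = 3 or t = 6

Bring every term to one side: -t^2 + 9t - 18 = 0.
Factor: -1(t - 3)(t - 6) = 0.
So t = 3 or t = 6.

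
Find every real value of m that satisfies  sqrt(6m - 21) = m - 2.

m = 5

Square both sides: 6m - 21 = (m - 2)^2.
Expand and rearrange: m^2 - 10m + 25 = 0.
This gives the repeated root m = 5.
Check in the original equation:
  m = 5: sqrt(9) = 3, while m - 2 = 3 — valid.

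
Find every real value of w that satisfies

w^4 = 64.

Let u = w^2. The equation becomes u^2 - 64 = 0.
Factor: (u - 8)(u + 8) = 0, so u = 8 or u = -8.
w^2 = 8 gives w = +/-2*sqrt(2) ~= +/-2.8284.
w^2 = -8 < 0 has no real solution.

w = -2.8284 or w = 2.8284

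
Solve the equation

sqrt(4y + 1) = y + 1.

y = 0 or y = 2

Square both sides: 4y + 1 = (y + 1)^2.
Expand and rearrange: y^2 - 2y = 0.
Solving gives y = 2 or y = 0.
Check each candidate in the original equation:
  y = 2: sqrt(9) = 3, while y + 1 = 3 — valid.
  y = 0: sqrt(1) = 1, while y + 1 = 1 — valid.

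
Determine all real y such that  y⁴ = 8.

Let u = y². The equation becomes u² - 8 = 0.
By the quadratic formula, u = 2·√(2) or u = -2·√(2).
y² = 2·√(2) gives y = ±2^(3/4) ≈ ±1.6818.
y² = -2·√(2) < 0 has no real solution.

y = -1.6818 or y = 1.6818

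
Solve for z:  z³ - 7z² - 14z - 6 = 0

z = -1 or z = -0.6904 or z = 8.6904

Possible rational roots are divisors of -6. Testing z = -1 gives 0, so (z + 1) is a factor.
Divide: z³ - 7z² - 14z - 6 = (z + 1)(z² - 8z - 6).
Apply the quadratic formula to z² - 8z - 6 = 0: z = (8 ± √88)/2, i.e. z ≈ 8.6904 or z ≈ -0.6904.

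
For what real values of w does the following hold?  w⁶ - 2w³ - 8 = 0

Let u = w³. The equation becomes u² - 2u - 8 = 0.
Factor: (u - 4)(u + 2) = 0, so u = 4 or u = -2.
w³ = 4 gives w = ∛(4) ≈ 1.5874.
w³ = -2 gives w = -∛(2) ≈ -1.2599.

w = -1.2599 or w = 1.5874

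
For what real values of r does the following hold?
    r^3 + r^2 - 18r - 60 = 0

r = 5

Possible rational roots are divisors of -60. Testing r = 5 gives 0, so (r - 5) is a factor.
Divide: r^3 + r^2 - 18r - 60 = (r - 5)(r^2 + 6r + 12).
The quadratic r^2 + 6r + 12 has discriminant -12 < 0, so no further real roots.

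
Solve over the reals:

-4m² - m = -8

Rearrange to standard form: -4m² - m + 8 = 0.
Discriminant: (-1)² − 4·(-4)·8 = 129.
Quadratic formula: m = (1 ± √129) / (-8).
So m = -√(129)/8 - 1/8 ≈ -1.5447 or m = -1/8 + √(129)/8 ≈ 1.2947.

m = -1.5447 or m = 1.2947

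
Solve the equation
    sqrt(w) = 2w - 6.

w = 4

Square both sides: w = (2w - 6)^2.
Expand and rearrange: 4w^2 - 25w + 36 = 0.
Solving gives w = 4 or w = 2.25.
Check each candidate in the original equation:
  w = 4: sqrt(4) = 2, while 2w - 6 = 2 — valid.
  w = 2.25: sqrt(2.25) = 1.5, while 2w - 6 = -1.5 — extraneous.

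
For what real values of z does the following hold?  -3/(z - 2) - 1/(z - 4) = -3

z = 2.7847 or z = 4.5486

Multiply both sides by (z - 2)(z - 4):
-3(z - 4) - (z - 2) = -3(z - 2)(z - 4).
Expand and collect terms: -3z^2 + 22z - 38 = 0.
By the quadratic formula, z = (-22 +/- sqrt(28)) / -6, so z ~= 2.7847 or z ~= 4.5486.
Neither value makes a denominator zero (z != 2, z != 4), so both are valid.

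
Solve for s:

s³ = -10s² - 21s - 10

Rearrange: s³ + 10s² + 21s + 10 = 0.
Possible rational roots are divisors of 10. Testing s = -2 gives 0, so (s + 2) is a factor.
Divide: s³ + 10s² + 21s + 10 = (s + 2)(s² + 8s + 5).
Apply the quadratic formula to s² + 8s + 5 = 0: s = (-8 ± √44)/2, i.e. s ≈ -0.6834 or s ≈ -7.3166.

s = -7.3166 or s = -2 or s = -0.6834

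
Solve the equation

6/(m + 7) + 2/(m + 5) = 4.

m = -6 or m = -4

Multiply both sides by (m + 7)(m + 5):
6(m + 5) + 2(m + 7) = 4(m + 7)(m + 5).
Expand and collect terms: 4m^2 + 40m + 96 = 0.
Factor or apply the quadratic formula: m = -4 or m = -6.
Neither value makes a denominator zero (m != -7, m != -5), so both are valid.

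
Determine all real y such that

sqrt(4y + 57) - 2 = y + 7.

y = -2

Isolate the radical: sqrt(4y + 57) = y + 9.
Square both sides: 4y + 57 = (y + 9)^2.
Expand and rearrange: y^2 + 14y + 24 = 0.
Solving gives y = -2 or y = -12.
Check each candidate in the original equation:
  y = -2: sqrt(49) = 7, while y + 9 = 7 — valid.
  y = -12: sqrt(9) = 3, while y + 9 = -3 — extraneous.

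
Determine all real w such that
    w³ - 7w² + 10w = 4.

w = 0.7639 or w = 1 or w = 5.2361

Rearrange: w³ - 7w² + 10w - 4 = 0.
Possible rational roots are divisors of -4. Testing w = 1 gives 0, so (w - 1) is a factor.
Divide: w³ - 7w² + 10w - 4 = (w - 1)(w² - 6w + 4).
Apply the quadratic formula to w² - 6w + 4 = 0: w = (6 ± √20)/2, i.e. w ≈ 5.2361 or w ≈ 0.7639.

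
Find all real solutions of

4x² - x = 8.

x = -1.2947 or x = 1.5447

Rearrange to standard form: 4x² - x - 8 = 0.
Discriminant: (-1)² − 4·4·(-8) = 129.
Quadratic formula: x = (1 ± √129) / 8.
So x = 1/8 + √(129)/8 ≈ 1.5447 or x = 1/8 - √(129)/8 ≈ -1.2947.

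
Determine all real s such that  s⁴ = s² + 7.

Let u = s². The equation becomes u² - u - 7 = 0.
By the quadratic formula, u = 1/2 + √(29)/2 or u = 1/2 - √(29)/2.
s² = 1/2 + √(29)/2 gives s = ±√(1/2 + √(29)/2) ≈ ±1.7868.
s² = 1/2 - √(29)/2 < 0 has no real solution.

s = -1.7868 or s = 1.7868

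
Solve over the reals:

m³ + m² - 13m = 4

m = -4 or m = -0.3028 or m = 3.3028

Rearrange: m³ + m² - 13m - 4 = 0.
Possible rational roots are divisors of -4. Testing m = -4 gives 0, so (m + 4) is a factor.
Divide: m³ + m² - 13m - 4 = (m + 4)(m² - 3m - 1).
Apply the quadratic formula to m² - 3m - 1 = 0: m = (3 ± √13)/2, i.e. m ≈ 3.3028 or m ≈ -0.3028.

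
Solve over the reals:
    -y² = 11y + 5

y = -10.5249 or y = -0.4751

Rearrange to standard form: -y² - 11y - 5 = 0.
Discriminant: (-11)² − 4·(-1)·(-5) = 101.
Quadratic formula: y = (11 ± √101) / (-2).
So y = -11/2 - √(101)/2 ≈ -10.5249 or y = -11/2 + √(101)/2 ≈ -0.4751.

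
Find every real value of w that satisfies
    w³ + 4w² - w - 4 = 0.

w = -4 or w = -1 or w = 1

Possible rational roots are divisors of -4. Testing w = -1 gives 0, so (w + 1) is a factor.
Divide: w³ + 4w² - w - 4 = (w + 1)(w² + 3w - 4).
Factor the quadratic: w = 1 or w = -4.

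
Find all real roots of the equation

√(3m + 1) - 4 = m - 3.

Isolate the radical: √(3m + 1) = m + 1.
Square both sides: 3m + 1 = (m + 1)².
Expand and rearrange: m² - m = 0.
Solving gives m = 1 or m = 0.
Check each candidate in the original equation:
  m = 1: √(4) = 2, while m + 1 = 2 — valid.
  m = 0: √(1) = 1, while m + 1 = 1 — valid.

m = 0 or m = 1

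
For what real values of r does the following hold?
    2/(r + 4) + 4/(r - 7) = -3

r = -4.752 or r = 5.752

Multiply both sides by (r + 4)(r - 7):
2(r - 7) + 4(r + 4) = -3(r + 4)(r - 7).
Expand and collect terms: -3r² + 3r + 82 = 0.
By the quadratic formula, r = (-3 ± √993) / -6, so r ≈ -4.752 or r ≈ 5.752.
Neither value makes a denominator zero (r ≠ -4, r ≠ 7), so both are valid.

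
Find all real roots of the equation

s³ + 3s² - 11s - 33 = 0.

s = -3.3166 or s = -3 or s = 3.3166

Possible rational roots are divisors of -33. Testing s = -3 gives 0, so (s + 3) is a factor.
Divide: s³ + 3s² - 11s - 33 = (s + 3)(s² - 11).
Apply the quadratic formula to s² - 11 = 0: s = (0 ± √44)/2, i.e. s ≈ 3.3166 or s ≈ -3.3166.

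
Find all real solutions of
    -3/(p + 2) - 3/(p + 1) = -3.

Multiply both sides by (p + 2)(p + 1):
-3(p + 1) - 3(p + 2) = -3(p + 2)(p + 1).
Expand and collect terms: -3p^2 - 3p + 3 = 0.
By the quadratic formula, p = (3 +/- sqrt(45)) / -6, so p ~= -1.618 or p ~= 0.618.
Neither value makes a denominator zero (p != -2, p != -1), so both are valid.

p = -1.618 or p = 0.618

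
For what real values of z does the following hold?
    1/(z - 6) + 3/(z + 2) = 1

z = 0.5359 or z = 7.4641

Multiply both sides by (z - 6)(z + 2):
(z + 2) + 3(z - 6) = (z - 6)(z + 2).
Expand and collect terms: z² - 8z + 4 = 0.
By the quadratic formula, z = (8 ± √48) / 2, so z ≈ 7.4641 or z ≈ 0.5359.
Neither value makes a denominator zero (z ≠ 6, z ≠ -2), so both are valid.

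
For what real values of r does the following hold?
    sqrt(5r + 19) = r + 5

Square both sides: 5r + 19 = (r + 5)^2.
Expand and rearrange: r^2 + 5r + 6 = 0.
Solving gives r = -2 or r = -3.
Check each candidate in the original equation:
  r = -2: sqrt(9) = 3, while r + 5 = 3 — valid.
  r = -3: sqrt(4) = 2, while r + 5 = 2 — valid.

r = -3 or r = -2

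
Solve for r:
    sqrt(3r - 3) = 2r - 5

Square both sides: 3r - 3 = (2r - 5)^2.
Expand and rearrange: 4r^2 - 23r + 28 = 0.
Solving gives r = 4 or r = 1.75.
Check each candidate in the original equation:
  r = 4: sqrt(9) = 3, while 2r - 5 = 3 — valid.
  r = 1.75: sqrt(2.25) = 1.5, while 2r - 5 = -1.5 — extraneous.

r = 4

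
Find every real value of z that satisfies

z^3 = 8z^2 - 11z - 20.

Rearrange: z^3 - 8z^2 + 11z + 20 = 0.
Possible rational roots are divisors of 20. Testing z = 5 gives 0, so (z - 5) is a factor.
Divide: z^3 - 8z^2 + 11z + 20 = (z - 5)(z^2 - 3z - 4).
Factor the quadratic: z = 4 or z = -1.

z = -1 or z = 4 or z = 5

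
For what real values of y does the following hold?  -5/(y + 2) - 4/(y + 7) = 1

y = -13.899 or y = -4.101

Multiply both sides by (y + 2)(y + 7):
-5(y + 7) - 4(y + 2) = (y + 2)(y + 7).
Expand and collect terms: y^2 + 18y + 57 = 0.
By the quadratic formula, y = (-18 +/- sqrt(96)) / 2, so y ~= -4.101 or y ~= -13.899.
Neither value makes a denominator zero (y != -2, y != -7), so both are valid.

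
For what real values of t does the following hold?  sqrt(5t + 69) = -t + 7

Square both sides: 5t + 69 = (-t + 7)^2.
Expand and rearrange: t^2 - 19t - 20 = 0.
Solving gives t = 20 or t = -1.
Check each candidate in the original equation:
  t = 20: sqrt(169) = 13, while -t + 7 = -13 — extraneous.
  t = -1: sqrt(64) = 8, while -t + 7 = 8 — valid.

t = -1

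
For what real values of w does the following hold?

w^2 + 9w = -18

Bring every term to one side: w^2 + 9w + 18 = 0.
Factor: (w + 6)(w + 3) = 0.
So w = -6 or w = -3.

w = -6 or w = -3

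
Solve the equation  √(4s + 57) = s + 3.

s = 6

Square both sides: 4s + 57 = (s + 3)².
Expand and rearrange: s² + 2s - 48 = 0.
Solving gives s = 6 or s = -8.
Check each candidate in the original equation:
  s = 6: √(81) = 9, while s + 3 = 9 — valid.
  s = -8: √(25) = 5, while s + 3 = -5 — extraneous.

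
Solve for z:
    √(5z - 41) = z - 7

z = 9 or z = 10

Square both sides: 5z - 41 = (z - 7)².
Expand and rearrange: z² - 19z + 90 = 0.
Solving gives z = 10 or z = 9.
Check each candidate in the original equation:
  z = 10: √(9) = 3, while z - 7 = 3 — valid.
  z = 9: √(4) = 2, while z - 7 = 2 — valid.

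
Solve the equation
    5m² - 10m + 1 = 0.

m = 0.1056 or m = 1.8944

Discriminant: (-10)² − 4·5·1 = 80.
Quadratic formula: m = (10 ± √80) / 10.
So m = 2·√(5)/5 + 1 ≈ 1.8944 or m = 1 - 2·√(5)/5 ≈ 0.1056.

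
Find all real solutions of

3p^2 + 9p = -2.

Rearrange to standard form: 3p^2 + 9p + 2 = 0.
Discriminant: (9)^2 - 4*3*2 = 57.
Quadratic formula: p = (-9 +/- sqrt(57)) / 6.
So p = -3/2 + sqrt(57)/6 ~= -0.2417 or p = -3/2 - sqrt(57)/6 ~= -2.7583.

p = -2.7583 or p = -0.2417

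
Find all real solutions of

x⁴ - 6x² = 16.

Let u = x². The equation becomes u² - 6u - 16 = 0.
Factor: (u + 2)(u - 8) = 0, so u = -2 or u = 8.
x² = -2 < 0 has no real solution.
x² = 8 gives x = ±2·√(2) ≈ ±2.8284.

x = -2.8284 or x = 2.8284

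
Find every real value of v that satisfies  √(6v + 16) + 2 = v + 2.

v = 8

Isolate the radical: √(6v + 16) = v.
Square both sides: 6v + 16 = (v)².
Expand and rearrange: v² - 6v - 16 = 0.
Solving gives v = 8 or v = -2.
Check each candidate in the original equation:
  v = 8: √(64) = 8, while v = 8 — valid.
  v = -2: √(4) = 2, while v = -2 — extraneous.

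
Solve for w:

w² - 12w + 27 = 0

Factor: (w - 3)(w - 9) = 0.
So w = 3 or w = 9.

w = 3 or w = 9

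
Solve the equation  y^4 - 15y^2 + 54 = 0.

Let u = y^2. The equation becomes u^2 - 15u + 54 = 0.
Factor: (u - 9)(u - 6) = 0, so u = 9 or u = 6.
y^2 = 9 gives y = +/-3.
y^2 = 6 gives y = +/-sqrt(6) ~= +/-2.4495.

y = -3 or y = -2.4495 or y = 2.4495 or y = 3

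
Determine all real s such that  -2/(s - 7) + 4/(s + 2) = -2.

s = -3.831 or s = 7.831

Multiply both sides by (s - 7)(s + 2):
-2(s + 2) + 4(s - 7) = -2(s - 7)(s + 2).
Expand and collect terms: -2s^2 + 8s + 60 = 0.
By the quadratic formula, s = (-8 +/- sqrt(544)) / -4, so s ~= -3.831 or s ~= 7.831.
Neither value makes a denominator zero (s != 7, s != -2), so both are valid.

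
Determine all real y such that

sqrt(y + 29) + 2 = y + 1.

y = 7

Isolate the radical: sqrt(y + 29) = y - 1.
Square both sides: y + 29 = (y - 1)^2.
Expand and rearrange: y^2 - 3y - 28 = 0.
Solving gives y = 7 or y = -4.
Check each candidate in the original equation:
  y = 7: sqrt(36) = 6, while y - 1 = 6 — valid.
  y = -4: sqrt(25) = 5, while y - 1 = -5 — extraneous.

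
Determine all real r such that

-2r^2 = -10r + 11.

Rearrange to standard form: -2r^2 + 10r - 11 = 0.
Discriminant: (10)^2 - 4*(-2)*(-11) = 12.
Quadratic formula: r = (-10 +/- sqrt(12)) / (-4).
So r = 5/2 - sqrt(3)/2 ~= 1.634 or r = sqrt(3)/2 + 5/2 ~= 3.366.

r = 1.634 or r = 3.366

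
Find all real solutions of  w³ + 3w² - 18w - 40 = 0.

w = -5 or w = -2 or w = 4

Possible rational roots are divisors of -40. Testing w = -5 gives 0, so (w + 5) is a factor.
Divide: w³ + 3w² - 18w - 40 = (w + 5)(w² - 2w - 8).
Factor the quadratic: w = 4 or w = -2.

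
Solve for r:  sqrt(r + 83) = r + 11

r = -2

Square both sides: r + 83 = (r + 11)^2.
Expand and rearrange: r^2 + 21r + 38 = 0.
Solving gives r = -2 or r = -19.
Check each candidate in the original equation:
  r = -2: sqrt(81) = 9, while r + 11 = 9 — valid.
  r = -19: sqrt(64) = 8, while r + 11 = -8 — extraneous.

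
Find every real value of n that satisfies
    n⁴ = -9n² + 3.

n = -0.5673 or n = 0.5673

Let u = n². The equation becomes u² + 9u - 3 = 0.
By the quadratic formula, u = -9/2 + √(93)/2 or u = -√(93)/2 - 9/2.
n² = -9/2 + √(93)/2 gives n = ±√(-9/2 + √(93)/2) ≈ ±0.5673.
n² = -√(93)/2 - 9/2 < 0 has no real solution.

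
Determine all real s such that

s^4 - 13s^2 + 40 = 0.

s = -2.8284 or s = -2.2361 or s = 2.2361 or s = 2.8284

Let u = s^2. The equation becomes u^2 - 13u + 40 = 0.
Factor: (u - 5)(u - 8) = 0, so u = 5 or u = 8.
s^2 = 5 gives s = +/-sqrt(5) ~= +/-2.2361.
s^2 = 8 gives s = +/-2*sqrt(2) ~= +/-2.8284.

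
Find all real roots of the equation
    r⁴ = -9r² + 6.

r = -0.7896 or r = 0.7896

Let u = r². The equation becomes u² + 9u - 6 = 0.
By the quadratic formula, u = -9/2 + √(105)/2 or u = -√(105)/2 - 9/2.
r² = -9/2 + √(105)/2 gives r = ±√(-9/2 + √(105)/2) ≈ ±0.7896.
r² = -√(105)/2 - 9/2 < 0 has no real solution.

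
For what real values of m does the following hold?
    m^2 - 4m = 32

m = -4 or m = 8

Bring every term to one side: m^2 - 4m - 32 = 0.
Factor: (m + 4)(m - 8) = 0.
So m = -4 or m = 8.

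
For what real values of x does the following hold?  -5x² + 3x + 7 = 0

Discriminant: (3)² − 4·(-5)·7 = 149.
Quadratic formula: x = (-3 ± √149) / (-10).
So x = 3/10 - √(149)/10 ≈ -0.9207 or x = 3/10 + √(149)/10 ≈ 1.5207.

x = -0.9207 or x = 1.5207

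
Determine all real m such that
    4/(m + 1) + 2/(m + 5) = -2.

Multiply both sides by (m + 1)(m + 5):
4(m + 5) + 2(m + 1) = -2(m + 1)(m + 5).
Expand and collect terms: -2m² - 18m - 32 = 0.
By the quadratic formula, m = (18 ± √68) / -4, so m ≈ -6.5616 or m ≈ -2.4384.
Neither value makes a denominator zero (m ≠ -1, m ≠ -5), so both are valid.

m = -6.5616 or m = -2.4384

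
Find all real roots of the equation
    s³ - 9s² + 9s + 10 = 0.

s = -0.6533 or s = 2 or s = 7.6533

Possible rational roots are divisors of 10. Testing s = 2 gives 0, so (s - 2) is a factor.
Divide: s³ - 9s² + 9s + 10 = (s - 2)(s² - 7s - 5).
Apply the quadratic formula to s² - 7s - 5 = 0: s = (7 ± √69)/2, i.e. s ≈ 7.6533 or s ≈ -0.6533.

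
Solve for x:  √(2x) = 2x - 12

x = 8

Square both sides: 2x = (2x - 12)².
Expand and rearrange: 4x² - 50x + 144 = 0.
Solving gives x = 8 or x = 4.5.
Check each candidate in the original equation:
  x = 8: √(16) = 4, while 2x - 12 = 4 — valid.
  x = 4.5: √(9) = 3, while 2x - 12 = -3 — extraneous.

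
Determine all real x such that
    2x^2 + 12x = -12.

Rearrange to standard form: 2x^2 + 12x + 12 = 0.
Discriminant: (12)^2 - 4*2*12 = 48.
Quadratic formula: x = (-12 +/- sqrt(48)) / 4.
So x = -3 + sqrt(3) ~= -1.2679 or x = -3 - sqrt(3) ~= -4.7321.

x = -4.7321 or x = -1.2679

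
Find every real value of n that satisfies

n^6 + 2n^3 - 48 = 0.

Let u = n^3. The equation becomes u^2 + 2u - 48 = 0.
Factor: (u - 6)(u + 8) = 0, so u = 6 or u = -8.
n^3 = 6 gives n = (6)^(1/3) ~= 1.8171.
n^3 = -8 gives n = -2.

n = -2 or n = 1.8171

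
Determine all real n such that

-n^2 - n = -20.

Bring every term to one side: -n^2 - n + 20 = 0.
Factor: -1(n - 4)(n + 5) = 0.
So n = 4 or n = -5.

n = -5 or n = 4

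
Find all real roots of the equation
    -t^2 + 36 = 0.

Factor: -1(t - 6)(t + 6) = 0.
So t = 6 or t = -6.

t = -6 or t = 6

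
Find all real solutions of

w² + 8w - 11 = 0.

Discriminant: (8)² − 4·1·(-11) = 108.
Quadratic formula: w = (-8 ± √108) / 2.
So w = -4 + 3·√(3) ≈ 1.1962 or w = -3·√(3) - 4 ≈ -9.1962.

w = -9.1962 or w = 1.1962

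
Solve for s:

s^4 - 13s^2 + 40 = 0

s = -2.8284 or s = -2.2361 or s = 2.2361 or s = 2.8284

Let u = s^2. The equation becomes u^2 - 13u + 40 = 0.
Factor: (u - 5)(u - 8) = 0, so u = 5 or u = 8.
s^2 = 5 gives s = +/-sqrt(5) ~= +/-2.2361.
s^2 = 8 gives s = +/-2*sqrt(2) ~= +/-2.8284.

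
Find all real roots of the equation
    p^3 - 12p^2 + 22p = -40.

Rearrange: p^3 - 12p^2 + 22p + 40 = 0.
Possible rational roots are divisors of 40. Testing p = 4 gives 0, so (p - 4) is a factor.
Divide: p^3 - 12p^2 + 22p + 40 = (p - 4)(p^2 - 8p - 10).
Apply the quadratic formula to p^2 - 8p - 10 = 0: p = (8 +/- sqrt(104))/2, i.e. p ~= 9.099 or p ~= -1.099.

p = -1.099 or p = 4 or p = 9.099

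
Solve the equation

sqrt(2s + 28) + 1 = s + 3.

s = 4

Isolate the radical: sqrt(2s + 28) = s + 2.
Square both sides: 2s + 28 = (s + 2)^2.
Expand and rearrange: s^2 + 2s - 24 = 0.
Solving gives s = 4 or s = -6.
Check each candidate in the original equation:
  s = 4: sqrt(36) = 6, while s + 2 = 6 — valid.
  s = -6: sqrt(16) = 4, while s + 2 = -4 — extraneous.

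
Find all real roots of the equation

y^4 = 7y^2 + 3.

Let u = y^2. The equation becomes u^2 - 7u - 3 = 0.
By the quadratic formula, u = 7/2 + sqrt(61)/2 or u = 7/2 - sqrt(61)/2.
y^2 = 7/2 + sqrt(61)/2 gives y = +/-sqrt(7/2 + sqrt(61)/2) ~= +/-2.7212.
y^2 = 7/2 - sqrt(61)/2 < 0 has no real solution.

y = -2.7212 or y = 2.7212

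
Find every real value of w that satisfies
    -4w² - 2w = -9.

Rearrange to standard form: -4w² - 2w + 9 = 0.
Discriminant: (-2)² − 4·(-4)·9 = 148.
Quadratic formula: w = (2 ± √148) / (-8).
So w = -√(37)/4 - 1/4 ≈ -1.7707 or w = -1/4 + √(37)/4 ≈ 1.2707.

w = -1.7707 or w = 1.2707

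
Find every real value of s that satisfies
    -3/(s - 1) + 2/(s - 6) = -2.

s = 3.5 or s = 4

Multiply both sides by (s - 1)(s - 6):
-3(s - 6) + 2(s - 1) = -2(s - 1)(s - 6).
Expand and collect terms: -2s² + 15s - 28 = 0.
Factor or apply the quadratic formula: s = 3.5 or s = 4.
Neither value makes a denominator zero (s ≠ 1, s ≠ 6), so both are valid.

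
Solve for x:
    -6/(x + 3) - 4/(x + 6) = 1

x = -14.4244 or x = -4.5756

Multiply both sides by (x + 3)(x + 6):
-6(x + 6) - 4(x + 3) = (x + 3)(x + 6).
Expand and collect terms: x² + 19x + 66 = 0.
By the quadratic formula, x = (-19 ± √97) / 2, so x ≈ -4.5756 or x ≈ -14.4244.
Neither value makes a denominator zero (x ≠ -3, x ≠ -6), so both are valid.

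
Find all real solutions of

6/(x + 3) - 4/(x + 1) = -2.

Multiply both sides by (x + 3)(x + 1):
6(x + 1) - 4(x + 3) = -2(x + 3)(x + 1).
Expand and collect terms: -2x² - 10x = 0.
Factor or apply the quadratic formula: x = -5 or x = 0.
Neither value makes a denominator zero (x ≠ -3, x ≠ -1), so both are valid.

x = -5 or x = 0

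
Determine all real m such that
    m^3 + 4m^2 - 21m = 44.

Rearrange: m^3 + 4m^2 - 21m - 44 = 0.
Possible rational roots are divisors of -44. Testing m = 4 gives 0, so (m - 4) is a factor.
Divide: m^3 + 4m^2 - 21m - 44 = (m - 4)(m^2 + 8m + 11).
Apply the quadratic formula to m^2 + 8m + 11 = 0: m = (-8 +/- sqrt(20))/2, i.e. m ~= -1.7639 or m ~= -6.2361.

m = -6.2361 or m = -1.7639 or m = 4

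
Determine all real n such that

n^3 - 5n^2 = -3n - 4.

Rearrange: n^3 - 5n^2 + 3n + 4 = 0.
Possible rational roots are divisors of 4. Testing n = 4 gives 0, so (n - 4) is a factor.
Divide: n^3 - 5n^2 + 3n + 4 = (n - 4)(n^2 - n - 1).
Apply the quadratic formula to n^2 - n - 1 = 0: n = (1 +/- sqrt(5))/2, i.e. n ~= 1.618 or n ~= -0.618.

n = -0.618 or n = 1.618 or n = 4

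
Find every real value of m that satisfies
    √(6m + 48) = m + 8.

m = -8 or m = -2

Square both sides: 6m + 48 = (m + 8)².
Expand and rearrange: m² + 10m + 16 = 0.
Solving gives m = -2 or m = -8.
Check each candidate in the original equation:
  m = -2: √(36) = 6, while m + 8 = 6 — valid.
  m = -8: √(0) = 0, while m + 8 = 0 — valid.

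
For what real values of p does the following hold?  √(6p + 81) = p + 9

p = 0

Square both sides: 6p + 81 = (p + 9)².
Expand and rearrange: p² + 12p = 0.
Solving gives p = 0 or p = -12.
Check each candidate in the original equation:
  p = 0: √(81) = 9, while p + 9 = 9 — valid.
  p = -12: √(9) = 3, while p + 9 = -3 — extraneous.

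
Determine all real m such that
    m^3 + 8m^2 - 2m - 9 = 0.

m = -8.1098 or m = -1 or m = 1.1098

Possible rational roots are divisors of -9. Testing m = -1 gives 0, so (m + 1) is a factor.
Divide: m^3 + 8m^2 - 2m - 9 = (m + 1)(m^2 + 7m - 9).
Apply the quadratic formula to m^2 + 7m - 9 = 0: m = (-7 +/- sqrt(85))/2, i.e. m ~= 1.1098 or m ~= -8.1098.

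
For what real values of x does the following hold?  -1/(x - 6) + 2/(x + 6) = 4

x = -5.4889 or x = 5.7389

Multiply both sides by (x - 6)(x + 6):
-(x + 6) + 2(x - 6) = 4(x - 6)(x + 6).
Expand and collect terms: 4x^2 - x - 126 = 0.
By the quadratic formula, x = (1 +/- sqrt(2017)) / 8, so x ~= 5.7389 or x ~= -5.4889.
Neither value makes a denominator zero (x != 6, x != -6), so both are valid.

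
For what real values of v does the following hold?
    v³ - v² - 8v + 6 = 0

Possible rational roots are divisors of 6. Testing v = 3 gives 0, so (v - 3) is a factor.
Divide: v³ - v² - 8v + 6 = (v - 3)(v² + 2v - 2).
Apply the quadratic formula to v² + 2v - 2 = 0: v = (-2 ± √12)/2, i.e. v ≈ 0.7321 or v ≈ -2.7321.

v = -2.7321 or v = 0.7321 or v = 3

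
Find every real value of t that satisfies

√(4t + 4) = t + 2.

Square both sides: 4t + 4 = (t + 2)².
Expand and rearrange: t² = 0.
This gives the repeated root t = 0.
Check in the original equation:
  t = 0: √(4) = 2, while t + 2 = 2 — valid.

t = 0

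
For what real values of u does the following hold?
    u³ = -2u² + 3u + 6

Rearrange: u³ + 2u² - 3u - 6 = 0.
Possible rational roots are divisors of -6. Testing u = -2 gives 0, so (u + 2) is a factor.
Divide: u³ + 2u² - 3u - 6 = (u + 2)(u² - 3).
Apply the quadratic formula to u² - 3 = 0: u = (0 ± √12)/2, i.e. u ≈ 1.7321 or u ≈ -1.7321.

u = -2 or u = -1.7321 or u = 1.7321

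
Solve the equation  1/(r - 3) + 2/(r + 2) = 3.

Multiply both sides by (r - 3)(r + 2):
(r + 2) + 2(r - 3) = 3(r - 3)(r + 2).
Expand and collect terms: 3r² - 6r - 14 = 0.
By the quadratic formula, r = (6 ± √204) / 6, so r ≈ 3.3805 or r ≈ -1.3805.
Neither value makes a denominator zero (r ≠ 3, r ≠ -2), so both are valid.

r = -1.3805 or r = 3.3805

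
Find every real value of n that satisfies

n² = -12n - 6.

n = -11.4772 or n = -0.5228

Rearrange to standard form: n² + 12n + 6 = 0.
Discriminant: (12)² − 4·1·6 = 120.
Quadratic formula: n = (-12 ± √120) / 2.
So n = -6 + √(30) ≈ -0.5228 or n = -6 - √(30) ≈ -11.4772.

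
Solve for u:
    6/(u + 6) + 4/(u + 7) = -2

u = -11.4495 or u = -6.5505

Multiply both sides by (u + 6)(u + 7):
6(u + 7) + 4(u + 6) = -2(u + 6)(u + 7).
Expand and collect terms: -2u^2 - 36u - 150 = 0.
By the quadratic formula, u = (36 +/- sqrt(96)) / -4, so u ~= -11.4495 or u ~= -6.5505.
Neither value makes a denominator zero (u != -6, u != -7), so both are valid.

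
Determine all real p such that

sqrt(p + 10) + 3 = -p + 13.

p = 6

Isolate the radical: sqrt(p + 10) = -p + 10.
Square both sides: p + 10 = (-p + 10)^2.
Expand and rearrange: p^2 - 21p + 90 = 0.
Solving gives p = 15 or p = 6.
Check each candidate in the original equation:
  p = 15: sqrt(25) = 5, while -p + 10 = -5 — extraneous.
  p = 6: sqrt(16) = 4, while -p + 10 = 4 — valid.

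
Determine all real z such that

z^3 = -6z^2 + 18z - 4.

Rearrange: z^3 + 6z^2 - 18z + 4 = 0.
Possible rational roots are divisors of 4. Testing z = 2 gives 0, so (z - 2) is a factor.
Divide: z^3 + 6z^2 - 18z + 4 = (z - 2)(z^2 + 8z - 2).
Apply the quadratic formula to z^2 + 8z - 2 = 0: z = (-8 +/- sqrt(72))/2, i.e. z ~= 0.2426 or z ~= -8.2426.

z = -8.2426 or z = 0.2426 or z = 2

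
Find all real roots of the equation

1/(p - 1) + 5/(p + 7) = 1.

p = -3 or p = 3

Multiply both sides by (p - 1)(p + 7):
(p + 7) + 5(p - 1) = (p - 1)(p + 7).
Expand and collect terms: p² - 9 = 0.
Factor or apply the quadratic formula: p = 3 or p = -3.
Neither value makes a denominator zero (p ≠ 1, p ≠ -7), so both are valid.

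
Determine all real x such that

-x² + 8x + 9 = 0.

x = -1 or x = 9

Factor: -1(x + 1)(x - 9) = 0.
So x = -1 or x = 9.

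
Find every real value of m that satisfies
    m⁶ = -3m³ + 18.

Let u = m³. The equation becomes u² + 3u - 18 = 0.
Factor: (u + 6)(u - 3) = 0, so u = -6 or u = 3.
m³ = -6 gives m = -∛(6) ≈ -1.8171.
m³ = 3 gives m = ∛(3) ≈ 1.4422.

m = -1.8171 or m = 1.4422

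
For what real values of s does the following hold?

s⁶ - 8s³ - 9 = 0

s = -1 or s = 2.0801

Let u = s³. The equation becomes u² - 8u - 9 = 0.
Factor: (u - 9)(u + 1) = 0, so u = 9 or u = -1.
s³ = 9 gives s = ∛(9) ≈ 2.0801.
s³ = -1 gives s = -1.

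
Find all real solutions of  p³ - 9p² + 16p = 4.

Rearrange: p³ - 9p² + 16p - 4 = 0.
Possible rational roots are divisors of -4. Testing p = 2 gives 0, so (p - 2) is a factor.
Divide: p³ - 9p² + 16p - 4 = (p - 2)(p² - 7p + 2).
Apply the quadratic formula to p² - 7p + 2 = 0: p = (7 ± √41)/2, i.e. p ≈ 6.7016 or p ≈ 0.2984.

p = 0.2984 or p = 2 or p = 6.7016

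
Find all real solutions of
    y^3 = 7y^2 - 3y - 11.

Rearrange: y^3 - 7y^2 + 3y + 11 = 0.
Possible rational roots are divisors of 11. Testing y = -1 gives 0, so (y + 1) is a factor.
Divide: y^3 - 7y^2 + 3y + 11 = (y + 1)(y^2 - 8y + 11).
Apply the quadratic formula to y^2 - 8y + 11 = 0: y = (8 +/- sqrt(20))/2, i.e. y ~= 6.2361 or y ~= 1.7639.

y = -1 or y = 1.7639 or y = 6.2361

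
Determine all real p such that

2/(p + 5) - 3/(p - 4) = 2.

p = -3.7604 or p = 2.2604

Multiply both sides by (p + 5)(p - 4):
2(p - 4) - 3(p + 5) = 2(p + 5)(p - 4).
Expand and collect terms: 2p² + 3p - 17 = 0.
By the quadratic formula, p = (-3 ± √145) / 4, so p ≈ 2.2604 or p ≈ -3.7604.
Neither value makes a denominator zero (p ≠ -5, p ≠ 4), so both are valid.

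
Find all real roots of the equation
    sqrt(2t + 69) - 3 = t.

Isolate the radical: sqrt(2t + 69) = t + 3.
Square both sides: 2t + 69 = (t + 3)^2.
Expand and rearrange: t^2 + 4t - 60 = 0.
Solving gives t = 6 or t = -10.
Check each candidate in the original equation:
  t = 6: sqrt(81) = 9, while t + 3 = 9 — valid.
  t = -10: sqrt(49) = 7, while t + 3 = -7 — extraneous.

t = 6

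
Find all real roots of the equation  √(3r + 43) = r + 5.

Square both sides: 3r + 43 = (r + 5)².
Expand and rearrange: r² + 7r - 18 = 0.
Solving gives r = 2 or r = -9.
Check each candidate in the original equation:
  r = 2: √(49) = 7, while r + 5 = 7 — valid.
  r = -9: √(16) = 4, while r + 5 = -4 — extraneous.

r = 2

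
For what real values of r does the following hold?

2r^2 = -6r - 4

Bring every term to one side: 2r^2 + 6r + 4 = 0.
Factor: 2(r + 1)(r + 2) = 0.
So r = -1 or r = -2.

r = -2 or r = -1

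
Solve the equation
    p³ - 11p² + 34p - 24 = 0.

Possible rational roots are divisors of -24. Testing p = 4 gives 0, so (p - 4) is a factor.
Divide: p³ - 11p² + 34p - 24 = (p - 4)(p² - 7p + 6).
Factor the quadratic: p = 6 or p = 1.

p = 1 or p = 4 or p = 6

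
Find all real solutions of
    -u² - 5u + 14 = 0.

Factor: -1(u - 2)(u + 7) = 0.
So u = 2 or u = -7.

u = -7 or u = 2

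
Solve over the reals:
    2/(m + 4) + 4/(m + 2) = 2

m = -3.5616 or m = 0.5616

Multiply both sides by (m + 4)(m + 2):
2(m + 2) + 4(m + 4) = 2(m + 4)(m + 2).
Expand and collect terms: 2m² + 6m - 4 = 0.
By the quadratic formula, m = (-6 ± √68) / 4, so m ≈ 0.5616 or m ≈ -3.5616.
Neither value makes a denominator zero (m ≠ -4, m ≠ -2), so both are valid.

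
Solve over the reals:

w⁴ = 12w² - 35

w = -2.6458 or w = -2.2361 or w = 2.2361 or w = 2.6458

Let u = w². The equation becomes u² - 12u + 35 = 0.
Factor: (u - 5)(u - 7) = 0, so u = 5 or u = 7.
w² = 5 gives w = ±√(5) ≈ ±2.2361.
w² = 7 gives w = ±√(7) ≈ ±2.6458.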